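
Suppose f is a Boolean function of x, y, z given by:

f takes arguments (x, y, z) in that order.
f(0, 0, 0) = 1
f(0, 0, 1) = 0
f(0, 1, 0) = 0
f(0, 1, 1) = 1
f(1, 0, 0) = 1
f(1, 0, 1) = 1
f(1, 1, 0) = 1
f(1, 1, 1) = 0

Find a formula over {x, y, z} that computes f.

There are just 3 zero rows: (0,0,1), (0,1,0), (1,1,1). Their minterms are ¬x·¬y·z, ¬x·y·¬z, x·y·z; the OR of those covers precisely the 0-outputs, and negating it yields f.

f(x, y, z) = ~((((~x & ~y) & z) | ((~x & y) & ~z)) | ((x & y) & z))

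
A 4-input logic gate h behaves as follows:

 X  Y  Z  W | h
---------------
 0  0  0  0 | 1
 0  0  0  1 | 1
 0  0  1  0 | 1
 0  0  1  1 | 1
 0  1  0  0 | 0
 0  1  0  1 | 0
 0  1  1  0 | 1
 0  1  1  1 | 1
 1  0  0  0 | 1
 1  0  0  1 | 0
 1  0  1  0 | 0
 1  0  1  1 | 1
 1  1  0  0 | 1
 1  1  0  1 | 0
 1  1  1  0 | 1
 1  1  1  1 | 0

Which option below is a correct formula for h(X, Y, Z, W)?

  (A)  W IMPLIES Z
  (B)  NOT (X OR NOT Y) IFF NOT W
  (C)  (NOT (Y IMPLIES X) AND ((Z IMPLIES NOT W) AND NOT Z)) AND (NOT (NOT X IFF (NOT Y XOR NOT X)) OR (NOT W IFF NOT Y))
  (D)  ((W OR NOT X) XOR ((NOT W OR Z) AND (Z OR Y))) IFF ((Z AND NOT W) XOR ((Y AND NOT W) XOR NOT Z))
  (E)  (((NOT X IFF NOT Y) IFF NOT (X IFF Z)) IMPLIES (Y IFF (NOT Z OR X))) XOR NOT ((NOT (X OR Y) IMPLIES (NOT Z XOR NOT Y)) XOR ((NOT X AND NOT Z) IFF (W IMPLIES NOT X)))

E

(A) fails at (0,0,0,1): the formula yields 0, h is 1.
(B) fails at (0,0,0,0): the formula yields 0, h is 1.
(C) fails at (0,0,0,0): the formula yields 0, h is 1.
(D) fails at (0,0,1,0): the formula yields 0, h is 1.
That leaves (E). Evaluating it on every row reproduces the table of h exactly.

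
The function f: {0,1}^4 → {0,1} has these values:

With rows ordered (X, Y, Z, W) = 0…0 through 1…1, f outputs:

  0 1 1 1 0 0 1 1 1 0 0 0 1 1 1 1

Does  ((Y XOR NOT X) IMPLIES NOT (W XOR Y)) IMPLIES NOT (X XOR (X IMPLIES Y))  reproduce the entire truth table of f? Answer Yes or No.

Test each input against both f and the formula:
  X=0, Y=0, Z=0, W=0: formula gives 0, f = 0 ✓
  X=0, Y=0, Z=0, W=1: formula gives 1, f = 1 ✓
  X=0, Y=0, Z=1, W=0: formula gives 0, but f = 1 ✗
A single disagreement suffices: at (0,0,1,0) they differ, so the formula does not compute f.

No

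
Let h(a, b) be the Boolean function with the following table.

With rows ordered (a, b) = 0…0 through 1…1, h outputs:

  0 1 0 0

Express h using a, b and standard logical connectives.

h(a, b) = not a and b

1 only at (0,1): NOT a AND b.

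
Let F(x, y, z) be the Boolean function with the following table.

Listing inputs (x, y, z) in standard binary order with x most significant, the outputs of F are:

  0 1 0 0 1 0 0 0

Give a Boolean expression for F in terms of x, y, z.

F(x, y, z) = ((~x & ~y) & z) | ((x & ~y) & ~z)

The 1-rows are (0,0,1), (1,0,0). Each contributes one minterm — ¬x·¬y·z; x·¬y·¬z — and their disjunction is a sum-of-products form of F.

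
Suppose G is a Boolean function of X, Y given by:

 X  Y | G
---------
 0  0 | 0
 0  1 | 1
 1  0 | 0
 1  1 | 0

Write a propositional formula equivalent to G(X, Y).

G(X, Y) = not X and Y

Only row (0,1) gives 1. That row's minterm ¬X·Y is G directly.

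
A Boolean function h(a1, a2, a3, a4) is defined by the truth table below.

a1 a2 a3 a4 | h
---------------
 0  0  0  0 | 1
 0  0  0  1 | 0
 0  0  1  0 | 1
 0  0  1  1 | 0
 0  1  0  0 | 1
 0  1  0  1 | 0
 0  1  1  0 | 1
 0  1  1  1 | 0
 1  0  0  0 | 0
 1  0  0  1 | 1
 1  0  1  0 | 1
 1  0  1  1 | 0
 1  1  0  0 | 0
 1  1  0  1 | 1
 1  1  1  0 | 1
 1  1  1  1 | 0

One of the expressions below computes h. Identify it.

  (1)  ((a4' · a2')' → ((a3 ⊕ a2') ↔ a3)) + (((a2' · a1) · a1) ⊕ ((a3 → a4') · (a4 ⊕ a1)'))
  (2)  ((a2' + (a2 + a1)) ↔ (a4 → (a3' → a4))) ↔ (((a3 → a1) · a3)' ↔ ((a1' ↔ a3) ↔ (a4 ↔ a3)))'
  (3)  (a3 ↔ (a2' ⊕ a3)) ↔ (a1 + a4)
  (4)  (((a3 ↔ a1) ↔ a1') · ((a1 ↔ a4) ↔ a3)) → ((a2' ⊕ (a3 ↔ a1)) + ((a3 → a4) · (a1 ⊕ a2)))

(1): at (0,1,0,1) it gives 1, but h = 0 — eliminated.
(3): at (0,1,0,0) it gives 0, but h = 1 — eliminated.
(4): at (0,0,1,1) it gives 1, but h = 0 — eliminated.
(2) is the remaining candidate, and it agrees with h on all 16 inputs.

2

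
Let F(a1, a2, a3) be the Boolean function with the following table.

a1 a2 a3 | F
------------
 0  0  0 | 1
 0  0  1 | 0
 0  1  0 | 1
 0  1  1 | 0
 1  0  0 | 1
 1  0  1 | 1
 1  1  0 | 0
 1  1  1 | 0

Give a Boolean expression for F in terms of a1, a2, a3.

The 1-rows are (0,0,0), (0,1,0), (1,0,0), (1,0,1). Each contributes one minterm — ¬a1·¬a2·¬a3; ¬a1·a2·¬a3; a1·¬a2·¬a3; a1·¬a2·a3 — and their disjunction is a sum-of-products form of F.

F(a1, a2, a3) = ((((¬a1 ∧ ¬a2) ∧ ¬a3) ∨ ((¬a1 ∧ a2) ∧ ¬a3)) ∨ ((a1 ∧ ¬a2) ∧ ¬a3)) ∨ ((a1 ∧ ¬a2) ∧ a3)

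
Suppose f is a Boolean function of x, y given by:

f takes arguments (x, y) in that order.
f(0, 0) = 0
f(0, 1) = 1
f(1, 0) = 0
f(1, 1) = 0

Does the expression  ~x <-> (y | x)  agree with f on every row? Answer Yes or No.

Check the formula against f row by row:
  x=0, y=0: formula gives 0, f = 0 ✓
  x=0, y=1: formula gives 1, f = 1 ✓
  x=1, y=0: formula gives 0, f = 0 ✓
  x=1, y=1: formula gives 0, f = 0 ✓
No disagreement on any input; they are logically equivalent.

Yes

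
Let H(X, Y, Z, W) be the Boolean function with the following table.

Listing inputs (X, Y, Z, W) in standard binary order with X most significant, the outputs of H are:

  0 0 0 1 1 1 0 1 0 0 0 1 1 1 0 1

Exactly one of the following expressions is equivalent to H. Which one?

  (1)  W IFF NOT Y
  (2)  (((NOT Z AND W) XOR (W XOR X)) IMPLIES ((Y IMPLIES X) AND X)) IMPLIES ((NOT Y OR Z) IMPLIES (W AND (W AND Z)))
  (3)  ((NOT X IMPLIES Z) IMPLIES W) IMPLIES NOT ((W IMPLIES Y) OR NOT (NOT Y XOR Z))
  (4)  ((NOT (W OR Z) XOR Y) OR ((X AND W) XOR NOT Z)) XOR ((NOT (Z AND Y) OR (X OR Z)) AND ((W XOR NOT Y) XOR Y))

(1) fails at (0,0,0,1): the formula yields 1, H is 0.
(3) fails at (0,0,0,1): the formula yields 1, H is 0.
(4) fails at (0,0,0,1): the formula yields 1, H is 0.
(2) is the remaining candidate, and it agrees with H on all 16 inputs.

2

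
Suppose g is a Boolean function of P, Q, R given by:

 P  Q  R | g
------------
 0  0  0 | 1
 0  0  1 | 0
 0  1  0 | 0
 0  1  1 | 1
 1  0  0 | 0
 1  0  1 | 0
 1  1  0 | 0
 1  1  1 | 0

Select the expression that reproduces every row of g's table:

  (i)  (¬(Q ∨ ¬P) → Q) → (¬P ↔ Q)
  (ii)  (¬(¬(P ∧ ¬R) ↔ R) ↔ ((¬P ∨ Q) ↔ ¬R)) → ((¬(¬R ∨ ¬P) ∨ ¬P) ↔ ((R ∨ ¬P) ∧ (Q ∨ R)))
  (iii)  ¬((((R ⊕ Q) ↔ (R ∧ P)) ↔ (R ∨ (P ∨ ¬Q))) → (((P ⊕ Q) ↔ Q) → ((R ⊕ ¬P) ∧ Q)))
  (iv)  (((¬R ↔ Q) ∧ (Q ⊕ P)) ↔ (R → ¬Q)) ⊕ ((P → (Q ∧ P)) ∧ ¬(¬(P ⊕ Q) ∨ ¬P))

iii

(i) disagrees with g on (0,0,0) (formula → 0, table → 1); rule it out.
(ii) disagrees with g on (0,0,0) (formula → 0, table → 1); rule it out.
(iv) disagrees with g on (0,0,0) (formula → 0, table → 1); rule it out.
(iii) is the remaining candidate, and it agrees with g on all 8 inputs.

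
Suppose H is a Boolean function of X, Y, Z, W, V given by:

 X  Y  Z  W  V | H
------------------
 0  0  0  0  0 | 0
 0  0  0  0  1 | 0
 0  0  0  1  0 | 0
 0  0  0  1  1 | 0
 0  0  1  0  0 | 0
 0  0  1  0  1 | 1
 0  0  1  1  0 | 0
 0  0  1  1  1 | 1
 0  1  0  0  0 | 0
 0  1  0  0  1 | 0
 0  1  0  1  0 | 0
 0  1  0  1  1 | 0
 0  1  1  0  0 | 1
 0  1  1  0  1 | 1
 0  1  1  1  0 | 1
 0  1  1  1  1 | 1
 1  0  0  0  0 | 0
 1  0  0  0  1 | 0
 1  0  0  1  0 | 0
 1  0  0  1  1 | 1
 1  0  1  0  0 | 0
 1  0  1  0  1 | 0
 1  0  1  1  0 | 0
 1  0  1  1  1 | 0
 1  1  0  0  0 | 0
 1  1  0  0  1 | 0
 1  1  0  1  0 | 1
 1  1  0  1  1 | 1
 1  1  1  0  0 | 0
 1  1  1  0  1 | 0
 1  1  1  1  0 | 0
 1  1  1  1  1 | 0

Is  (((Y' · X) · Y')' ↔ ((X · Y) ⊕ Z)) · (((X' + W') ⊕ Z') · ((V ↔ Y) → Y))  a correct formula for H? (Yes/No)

Yes

Evaluate (((Y' · X) · Y')' ↔ ((X · Y) ⊕ Z)) · (((X' + W') ⊕ Z') · ((V ↔ Y) → Y)) on each row and compare to H:
  X=0, Y=0, Z=0, W=0, V=0: formula gives 0, H = 0 ✓
  X=0, Y=0, Z=0, W=0, V=1: formula gives 0, H = 0 ✓
  X=0, Y=0, Z=0, W=1, V=0: formula gives 0, H = 0 ✓
  X=0, Y=0, Z=0, W=1, V=1: formula gives 0, H = 0 ✓
  … (the remaining 28 rows also agree.)
Every row agrees, so the formula is equivalent.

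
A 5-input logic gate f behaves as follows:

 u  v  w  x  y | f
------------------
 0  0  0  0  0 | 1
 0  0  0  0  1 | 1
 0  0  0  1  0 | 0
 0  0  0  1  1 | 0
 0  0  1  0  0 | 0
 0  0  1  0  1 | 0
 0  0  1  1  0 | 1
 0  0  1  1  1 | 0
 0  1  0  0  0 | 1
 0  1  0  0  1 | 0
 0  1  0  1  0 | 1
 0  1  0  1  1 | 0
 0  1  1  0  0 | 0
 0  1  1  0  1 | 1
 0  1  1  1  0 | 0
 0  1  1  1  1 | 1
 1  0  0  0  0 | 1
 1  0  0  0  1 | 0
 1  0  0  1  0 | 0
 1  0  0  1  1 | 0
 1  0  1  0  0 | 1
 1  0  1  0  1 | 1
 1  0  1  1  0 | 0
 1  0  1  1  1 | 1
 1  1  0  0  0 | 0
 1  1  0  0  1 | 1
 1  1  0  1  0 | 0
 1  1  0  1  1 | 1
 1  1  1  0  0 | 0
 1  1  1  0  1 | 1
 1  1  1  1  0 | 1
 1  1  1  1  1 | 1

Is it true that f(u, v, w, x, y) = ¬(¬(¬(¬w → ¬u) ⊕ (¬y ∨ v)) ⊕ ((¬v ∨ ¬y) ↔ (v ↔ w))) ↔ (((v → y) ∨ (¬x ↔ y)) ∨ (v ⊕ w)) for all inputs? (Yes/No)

No

Evaluate ¬(¬(¬(¬w → ¬u) ⊕ (¬y ∨ v)) ⊕ ((¬v ∨ ¬y) ↔ (v ↔ w))) ↔ (((v → y) ∨ (¬x ↔ y)) ∨ (v ⊕ w)) on each row and compare to f:
  u=0, v=0, w=0, x=0, y=0: formula gives 0, but f = 1 ✗
Since they disagree at (0,0,0,0,0), the expression is not a correct formula for f.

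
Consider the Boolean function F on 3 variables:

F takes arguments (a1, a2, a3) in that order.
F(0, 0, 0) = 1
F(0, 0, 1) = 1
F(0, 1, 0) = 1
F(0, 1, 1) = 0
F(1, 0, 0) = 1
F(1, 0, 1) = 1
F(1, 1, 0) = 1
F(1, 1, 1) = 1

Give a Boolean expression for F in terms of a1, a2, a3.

Only row (0,1,1) gives 0. So F is 1 everywhere except there — the complement of the minterm ¬a1·a2·a3.

F(a1, a2, a3) = not ((not a1 and a2) and a3)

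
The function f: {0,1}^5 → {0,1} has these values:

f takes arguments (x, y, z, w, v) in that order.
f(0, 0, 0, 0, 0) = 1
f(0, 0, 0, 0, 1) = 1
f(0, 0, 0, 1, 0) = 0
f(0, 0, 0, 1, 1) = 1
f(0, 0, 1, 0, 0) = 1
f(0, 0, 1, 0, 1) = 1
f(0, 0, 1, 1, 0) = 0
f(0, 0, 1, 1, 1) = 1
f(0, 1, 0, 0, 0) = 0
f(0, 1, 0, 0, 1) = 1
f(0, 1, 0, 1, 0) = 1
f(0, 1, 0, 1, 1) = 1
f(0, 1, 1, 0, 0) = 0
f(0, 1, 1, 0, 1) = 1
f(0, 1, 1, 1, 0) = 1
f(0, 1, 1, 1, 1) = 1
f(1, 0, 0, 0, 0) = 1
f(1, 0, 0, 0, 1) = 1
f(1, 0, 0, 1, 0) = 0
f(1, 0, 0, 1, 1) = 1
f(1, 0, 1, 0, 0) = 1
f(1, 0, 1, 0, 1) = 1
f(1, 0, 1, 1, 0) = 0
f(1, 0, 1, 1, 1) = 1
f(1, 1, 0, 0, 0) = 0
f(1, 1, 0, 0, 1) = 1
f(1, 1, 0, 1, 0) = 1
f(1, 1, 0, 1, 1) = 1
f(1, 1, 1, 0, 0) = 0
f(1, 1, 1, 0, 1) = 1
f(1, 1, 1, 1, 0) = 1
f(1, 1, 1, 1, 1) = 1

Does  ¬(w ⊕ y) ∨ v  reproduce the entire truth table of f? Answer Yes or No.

Yes

Check the formula against f row by row:
  x=0, y=0, z=0, w=0, v=0: formula gives 1, f = 1 ✓
  x=0, y=0, z=0, w=0, v=1: formula gives 1, f = 1 ✓
  x=0, y=0, z=0, w=1, v=0: formula gives 0, f = 0 ✓
  x=0, y=0, z=0, w=1, v=1: formula gives 1, f = 1 ✓
  …and likewise for the remaining 28 rows.
No disagreement on any input; they are logically equivalent.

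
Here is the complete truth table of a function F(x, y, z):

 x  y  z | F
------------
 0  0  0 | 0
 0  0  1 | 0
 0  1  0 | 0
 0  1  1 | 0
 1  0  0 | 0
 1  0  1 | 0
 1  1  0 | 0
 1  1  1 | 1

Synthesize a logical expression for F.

The output is 1 only when every input is 1 — the AND of all inputs.

F(x, y, z) = (x and y) and z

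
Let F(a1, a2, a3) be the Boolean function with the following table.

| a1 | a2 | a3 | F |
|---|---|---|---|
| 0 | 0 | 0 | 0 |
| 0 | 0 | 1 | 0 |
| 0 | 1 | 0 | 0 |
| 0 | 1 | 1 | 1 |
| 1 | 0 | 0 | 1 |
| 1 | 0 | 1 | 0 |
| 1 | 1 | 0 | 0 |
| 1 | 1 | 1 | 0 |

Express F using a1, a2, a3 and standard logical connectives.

The 1-rows are (0,1,1), (1,0,0). Each contributes one minterm — ¬a1·a2·a3; a1·¬a2·¬a3 — and their disjunction is a sum-of-products form of F.

F(a1, a2, a3) = ((¬a1 ∧ a2) ∧ a3) ∨ ((a1 ∧ ¬a2) ∧ ¬a3)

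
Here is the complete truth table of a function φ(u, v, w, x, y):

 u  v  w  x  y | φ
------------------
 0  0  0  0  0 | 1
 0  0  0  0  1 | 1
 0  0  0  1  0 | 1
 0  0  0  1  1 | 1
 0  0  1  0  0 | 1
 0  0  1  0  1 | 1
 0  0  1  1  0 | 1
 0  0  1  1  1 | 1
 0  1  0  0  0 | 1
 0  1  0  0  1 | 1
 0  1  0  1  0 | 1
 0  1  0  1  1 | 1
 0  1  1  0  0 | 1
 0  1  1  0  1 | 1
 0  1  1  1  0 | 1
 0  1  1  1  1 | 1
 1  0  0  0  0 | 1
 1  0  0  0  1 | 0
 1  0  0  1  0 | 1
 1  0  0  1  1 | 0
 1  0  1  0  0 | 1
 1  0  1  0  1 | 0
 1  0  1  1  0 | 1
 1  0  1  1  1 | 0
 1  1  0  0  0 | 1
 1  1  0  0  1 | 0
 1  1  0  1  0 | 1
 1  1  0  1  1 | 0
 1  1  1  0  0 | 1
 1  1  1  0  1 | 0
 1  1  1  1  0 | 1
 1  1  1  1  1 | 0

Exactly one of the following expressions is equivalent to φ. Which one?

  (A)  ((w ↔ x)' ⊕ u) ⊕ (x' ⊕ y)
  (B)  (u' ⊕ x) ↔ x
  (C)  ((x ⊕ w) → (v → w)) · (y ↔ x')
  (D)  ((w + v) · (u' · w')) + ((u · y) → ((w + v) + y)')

(A) fails at (0,0,0,0,1): the formula yields 0, φ is 1.
(B) fails at (0,0,0,0,0): the formula yields 0, φ is 1.
(C) fails at (0,0,0,0,0): the formula yields 0, φ is 1.
(D) is the remaining candidate, and it agrees with φ on all 32 inputs.

D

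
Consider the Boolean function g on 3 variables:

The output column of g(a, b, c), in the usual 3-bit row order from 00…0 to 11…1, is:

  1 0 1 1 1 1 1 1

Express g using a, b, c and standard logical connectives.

g is 0 on exactly one input, (0,0,1), whose minterm is ¬a·¬b·c. So g is the negation of that single conjunction.

g(a, b, c) = NOT ((NOT a AND NOT b) AND c)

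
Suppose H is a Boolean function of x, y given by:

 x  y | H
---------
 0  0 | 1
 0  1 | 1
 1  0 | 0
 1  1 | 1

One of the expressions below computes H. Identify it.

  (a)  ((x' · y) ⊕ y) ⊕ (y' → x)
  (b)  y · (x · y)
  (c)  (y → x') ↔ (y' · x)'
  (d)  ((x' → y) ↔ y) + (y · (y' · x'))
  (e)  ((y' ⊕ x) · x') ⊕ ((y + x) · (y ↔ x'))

(a): at (0,0) it gives 0, but H = 1 — eliminated.
(b): at (0,0) it gives 0, but H = 1 — eliminated.
(c): at (1,1) it gives 0, but H = 1 — eliminated.
(e): at (1,0) it gives 1, but H = 0 — eliminated.
Only (d) survives; checking it on all 4 rows confirms it matches H.

d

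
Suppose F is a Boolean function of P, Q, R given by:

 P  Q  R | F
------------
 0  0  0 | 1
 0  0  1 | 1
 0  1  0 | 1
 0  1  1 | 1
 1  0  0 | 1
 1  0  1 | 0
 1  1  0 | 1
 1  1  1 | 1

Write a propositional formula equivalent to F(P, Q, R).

F(P, Q, R) = not ((P and not Q) and R)

Only row (1,0,1) gives 0. So F is 1 everywhere except there — the complement of the minterm P·¬Q·R.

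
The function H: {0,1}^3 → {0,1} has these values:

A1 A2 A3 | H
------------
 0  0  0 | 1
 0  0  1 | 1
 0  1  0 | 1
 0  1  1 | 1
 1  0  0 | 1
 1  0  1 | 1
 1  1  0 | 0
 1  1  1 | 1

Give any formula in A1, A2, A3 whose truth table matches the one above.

Only row (1,1,0) gives 0. So H is 1 everywhere except there — the complement of the minterm A1·A2·¬A3.

H(A1, A2, A3) = ((A1 · A2) · A3')'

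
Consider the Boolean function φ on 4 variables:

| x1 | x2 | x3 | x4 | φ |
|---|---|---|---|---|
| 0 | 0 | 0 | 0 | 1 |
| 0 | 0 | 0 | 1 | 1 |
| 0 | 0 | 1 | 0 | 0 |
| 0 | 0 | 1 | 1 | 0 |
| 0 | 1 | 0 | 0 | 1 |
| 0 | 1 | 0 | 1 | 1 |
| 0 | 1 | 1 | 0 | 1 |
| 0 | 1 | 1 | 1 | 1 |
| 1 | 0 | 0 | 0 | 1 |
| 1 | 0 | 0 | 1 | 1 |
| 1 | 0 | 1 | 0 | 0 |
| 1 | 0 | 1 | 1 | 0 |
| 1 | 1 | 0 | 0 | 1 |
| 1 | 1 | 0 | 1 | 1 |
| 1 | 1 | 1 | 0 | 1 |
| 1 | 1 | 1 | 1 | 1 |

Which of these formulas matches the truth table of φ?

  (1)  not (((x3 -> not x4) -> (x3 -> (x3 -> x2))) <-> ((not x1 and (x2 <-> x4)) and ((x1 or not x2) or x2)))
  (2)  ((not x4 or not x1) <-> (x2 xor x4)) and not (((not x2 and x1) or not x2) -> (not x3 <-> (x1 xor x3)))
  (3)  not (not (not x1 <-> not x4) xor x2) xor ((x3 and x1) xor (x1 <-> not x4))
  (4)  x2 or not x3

(1): at (0,0,0,0) it gives 0, but φ = 1 — eliminated.
(2): at (0,0,0,0) it gives 0, but φ = 1 — eliminated.
(3): at (0,0,1,0) it gives 1, but φ = 0 — eliminated.
That leaves (4). Evaluating it on every row reproduces the table of φ exactly.

4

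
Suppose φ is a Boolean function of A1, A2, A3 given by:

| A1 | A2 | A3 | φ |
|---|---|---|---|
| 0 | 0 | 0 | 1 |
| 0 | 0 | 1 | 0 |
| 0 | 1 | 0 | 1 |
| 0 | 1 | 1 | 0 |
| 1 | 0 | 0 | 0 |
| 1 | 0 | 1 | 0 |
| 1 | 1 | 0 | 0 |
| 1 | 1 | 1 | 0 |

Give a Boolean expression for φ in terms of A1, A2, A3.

Collect the rows where φ=1 — (0,0,0), (0,1,0) — and write one minterm per row: ¬A1·¬A2·¬A3, ¬A1·A2·¬A3. Their union (logical OR) reproduces the table exactly.

φ(A1, A2, A3) = ((~A1 & ~A2) & ~A3) | ((~A1 & A2) & ~A3)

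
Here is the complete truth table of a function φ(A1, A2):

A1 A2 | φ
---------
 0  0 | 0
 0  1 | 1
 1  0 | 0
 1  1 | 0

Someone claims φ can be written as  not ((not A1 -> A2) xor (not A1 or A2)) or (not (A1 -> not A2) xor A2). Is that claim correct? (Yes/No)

Evaluate not ((not A1 -> A2) xor (not A1 or A2)) or (not (A1 -> not A2) xor A2) on each row and compare to φ:
  A1=0, A2=0: formula gives 0, φ = 0 ✓
  A1=0, A2=1: formula gives 1, φ = 1 ✓
  A1=1, A2=0: formula gives 0, φ = 0 ✓
  A1=1, A2=1: formula gives 1, but φ = 0 ✗
A single disagreement suffices: at (1,1) they differ, so the formula does not compute φ.

No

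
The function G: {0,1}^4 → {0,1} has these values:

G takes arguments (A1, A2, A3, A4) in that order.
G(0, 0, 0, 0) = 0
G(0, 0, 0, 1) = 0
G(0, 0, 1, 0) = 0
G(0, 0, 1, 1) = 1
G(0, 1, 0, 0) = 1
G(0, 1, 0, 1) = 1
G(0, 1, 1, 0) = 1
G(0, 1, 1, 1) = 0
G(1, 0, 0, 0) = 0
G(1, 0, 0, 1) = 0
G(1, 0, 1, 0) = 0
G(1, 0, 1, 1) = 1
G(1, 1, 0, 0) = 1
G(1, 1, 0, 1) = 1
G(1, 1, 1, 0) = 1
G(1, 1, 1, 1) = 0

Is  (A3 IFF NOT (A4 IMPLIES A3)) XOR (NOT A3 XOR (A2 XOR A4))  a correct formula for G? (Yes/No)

Yes

Check the formula against G row by row:
  A1=0, A2=0, A3=0, A4=0: formula gives 0, G = 0 ✓
  A1=0, A2=0, A3=0, A4=1: formula gives 0, G = 0 ✓
  A1=0, A2=0, A3=1, A4=0: formula gives 0, G = 0 ✓
  A1=0, A2=0, A3=1, A4=1: formula gives 1, G = 1 ✓
  … (the remaining 12 rows also agree.)
Every row agrees, so the formula is equivalent.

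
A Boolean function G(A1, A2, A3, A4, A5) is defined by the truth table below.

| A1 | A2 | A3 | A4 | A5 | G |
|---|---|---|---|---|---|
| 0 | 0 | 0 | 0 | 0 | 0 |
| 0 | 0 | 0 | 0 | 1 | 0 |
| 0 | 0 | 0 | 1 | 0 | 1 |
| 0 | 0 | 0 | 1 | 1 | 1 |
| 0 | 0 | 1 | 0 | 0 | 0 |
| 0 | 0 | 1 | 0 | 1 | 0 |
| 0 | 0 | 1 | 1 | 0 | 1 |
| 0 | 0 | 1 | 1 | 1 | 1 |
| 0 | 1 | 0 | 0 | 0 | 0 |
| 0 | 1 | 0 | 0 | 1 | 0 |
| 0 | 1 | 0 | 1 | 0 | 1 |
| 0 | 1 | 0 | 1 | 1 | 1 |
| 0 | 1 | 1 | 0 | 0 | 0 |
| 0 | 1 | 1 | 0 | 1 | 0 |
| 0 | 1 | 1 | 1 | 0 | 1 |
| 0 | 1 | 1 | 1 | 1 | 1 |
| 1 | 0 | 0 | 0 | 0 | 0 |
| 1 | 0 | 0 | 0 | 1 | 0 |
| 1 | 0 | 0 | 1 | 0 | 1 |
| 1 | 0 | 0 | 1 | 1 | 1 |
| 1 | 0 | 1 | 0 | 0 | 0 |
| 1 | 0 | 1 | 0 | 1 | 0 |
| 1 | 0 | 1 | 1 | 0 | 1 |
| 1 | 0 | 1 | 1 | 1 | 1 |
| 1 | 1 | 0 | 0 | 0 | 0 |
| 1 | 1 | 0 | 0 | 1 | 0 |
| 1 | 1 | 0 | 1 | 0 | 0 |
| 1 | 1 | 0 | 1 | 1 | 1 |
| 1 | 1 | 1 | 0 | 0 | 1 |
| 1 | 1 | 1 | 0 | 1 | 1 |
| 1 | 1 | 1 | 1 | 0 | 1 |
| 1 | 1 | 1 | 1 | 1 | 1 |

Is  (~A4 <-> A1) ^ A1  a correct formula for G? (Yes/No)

Check the formula against G row by row:
  A1=0, A2=0, A3=0, A4=0, A5=0: formula gives 0, G = 0 ✓
  A1=0, A2=0, A3=0, A4=0, A5=1: formula gives 0, G = 0 ✓
  A1=0, A2=0, A3=0, A4=1, A5=0: formula gives 1, G = 1 ✓
  A1=0, A2=0, A3=0, A4=1, A5=1: formula gives 1, G = 1 ✓
  …
  A1=1, A2=1, A3=0, A4=1, A5=0: formula gives 1, but G = 0 ✗
Row (1,1,0,1,0) is a counterexample, so the formula is not equivalent to G.

No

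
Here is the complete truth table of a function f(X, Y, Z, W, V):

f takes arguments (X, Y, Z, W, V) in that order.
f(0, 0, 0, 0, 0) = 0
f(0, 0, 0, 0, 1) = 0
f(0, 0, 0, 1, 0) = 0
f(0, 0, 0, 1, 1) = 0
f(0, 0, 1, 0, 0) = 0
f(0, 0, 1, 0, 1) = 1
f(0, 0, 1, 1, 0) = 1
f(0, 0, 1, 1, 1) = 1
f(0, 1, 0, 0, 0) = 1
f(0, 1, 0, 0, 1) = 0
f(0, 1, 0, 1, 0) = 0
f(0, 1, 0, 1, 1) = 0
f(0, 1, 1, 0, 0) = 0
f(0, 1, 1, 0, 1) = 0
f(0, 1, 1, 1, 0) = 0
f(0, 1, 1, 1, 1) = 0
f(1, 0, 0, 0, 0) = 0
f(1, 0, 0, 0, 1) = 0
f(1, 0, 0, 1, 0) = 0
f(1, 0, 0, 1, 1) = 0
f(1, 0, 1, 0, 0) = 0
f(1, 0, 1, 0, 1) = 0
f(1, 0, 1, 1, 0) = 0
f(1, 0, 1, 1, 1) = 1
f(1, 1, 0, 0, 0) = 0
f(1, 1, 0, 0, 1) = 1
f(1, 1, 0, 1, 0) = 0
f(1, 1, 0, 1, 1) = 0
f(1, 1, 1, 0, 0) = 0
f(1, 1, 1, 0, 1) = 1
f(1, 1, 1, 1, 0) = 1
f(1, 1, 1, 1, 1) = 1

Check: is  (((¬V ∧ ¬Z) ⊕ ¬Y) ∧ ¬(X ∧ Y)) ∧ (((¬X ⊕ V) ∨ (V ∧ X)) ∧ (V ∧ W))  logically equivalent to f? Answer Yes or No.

Test each input against both f and the formula:
  X=0, Y=0, Z=0, W=0, V=0: formula gives 0, f = 0 ✓
  X=0, Y=0, Z=0, W=0, V=1: formula gives 0, f = 0 ✓
  X=0, Y=0, Z=0, W=1, V=0: formula gives 0, f = 0 ✓
  X=0, Y=0, Z=0, W=1, V=1: formula gives 0, f = 0 ✓
  …
  X=0, Y=0, Z=1, W=0, V=1: formula gives 0, but f = 1 ✗
Row (0,0,1,0,1) is a counterexample, so the formula is not equivalent to f.

No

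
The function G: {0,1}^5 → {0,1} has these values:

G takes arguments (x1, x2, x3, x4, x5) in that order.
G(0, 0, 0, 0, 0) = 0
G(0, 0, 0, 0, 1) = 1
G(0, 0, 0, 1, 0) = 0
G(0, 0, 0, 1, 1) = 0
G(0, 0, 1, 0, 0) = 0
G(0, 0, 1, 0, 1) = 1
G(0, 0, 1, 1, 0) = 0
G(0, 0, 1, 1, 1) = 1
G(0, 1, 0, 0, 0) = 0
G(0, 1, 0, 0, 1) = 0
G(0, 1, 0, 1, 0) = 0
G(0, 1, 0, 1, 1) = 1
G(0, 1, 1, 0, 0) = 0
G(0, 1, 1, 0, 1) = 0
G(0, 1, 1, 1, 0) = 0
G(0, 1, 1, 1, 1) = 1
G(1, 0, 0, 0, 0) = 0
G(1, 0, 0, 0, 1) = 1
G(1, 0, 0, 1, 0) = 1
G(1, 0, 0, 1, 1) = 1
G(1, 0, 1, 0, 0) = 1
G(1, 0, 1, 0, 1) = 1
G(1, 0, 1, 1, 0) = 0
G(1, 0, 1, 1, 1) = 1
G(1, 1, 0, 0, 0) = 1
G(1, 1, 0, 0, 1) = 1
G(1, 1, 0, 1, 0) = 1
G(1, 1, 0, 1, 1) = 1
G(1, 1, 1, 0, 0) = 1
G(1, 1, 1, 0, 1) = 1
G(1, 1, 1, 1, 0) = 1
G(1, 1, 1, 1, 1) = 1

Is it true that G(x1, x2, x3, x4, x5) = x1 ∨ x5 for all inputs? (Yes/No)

No

Evaluate x1 ∨ x5 on each row and compare to G:
  x1=0, x2=0, x3=0, x4=0, x5=0: formula gives 0, G = 0 ✓
  x1=0, x2=0, x3=0, x4=0, x5=1: formula gives 1, G = 1 ✓
  x1=0, x2=0, x3=0, x4=1, x5=0: formula gives 0, G = 0 ✓
  x1=0, x2=0, x3=0, x4=1, x5=1: formula gives 1, but G = 0 ✗
Row (0,0,0,1,1) is a counterexample, so the formula is not equivalent to G.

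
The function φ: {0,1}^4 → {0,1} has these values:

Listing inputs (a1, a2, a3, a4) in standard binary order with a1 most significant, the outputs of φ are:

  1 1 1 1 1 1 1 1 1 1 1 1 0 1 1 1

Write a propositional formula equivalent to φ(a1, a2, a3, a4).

Only row (1,1,0,0) gives 0. So φ is 1 everywhere except there — the complement of the minterm a1·a2·¬a3·¬a4.

φ(a1, a2, a3, a4) = (((a1 · a2) · a3') · a4')'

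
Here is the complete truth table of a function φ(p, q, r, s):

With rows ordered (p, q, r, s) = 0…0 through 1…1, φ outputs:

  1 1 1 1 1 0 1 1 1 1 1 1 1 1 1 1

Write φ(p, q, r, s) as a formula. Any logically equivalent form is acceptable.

φ(p, q, r, s) = (((p' · q) · r') · s)'

Only row (0,1,0,1) gives 0. So φ is 1 everywhere except there — the complement of the minterm ¬p·q·¬r·s.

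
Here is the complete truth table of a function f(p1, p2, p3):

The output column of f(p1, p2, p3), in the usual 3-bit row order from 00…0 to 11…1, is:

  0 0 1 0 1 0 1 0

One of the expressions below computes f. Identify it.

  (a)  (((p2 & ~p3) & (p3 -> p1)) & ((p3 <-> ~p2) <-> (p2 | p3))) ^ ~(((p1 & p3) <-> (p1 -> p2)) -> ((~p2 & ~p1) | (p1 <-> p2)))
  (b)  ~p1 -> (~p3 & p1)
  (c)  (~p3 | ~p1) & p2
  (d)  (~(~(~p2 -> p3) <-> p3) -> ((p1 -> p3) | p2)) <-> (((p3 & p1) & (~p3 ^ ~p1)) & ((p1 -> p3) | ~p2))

(b): at (0,1,0) it gives 0, but f = 1 — eliminated.
(c): at (0,1,1) it gives 1, but f = 0 — eliminated.
(d): at (0,1,0) it gives 0, but f = 1 — eliminated.
That leaves (a). Evaluating it on every row reproduces the table of f exactly.

a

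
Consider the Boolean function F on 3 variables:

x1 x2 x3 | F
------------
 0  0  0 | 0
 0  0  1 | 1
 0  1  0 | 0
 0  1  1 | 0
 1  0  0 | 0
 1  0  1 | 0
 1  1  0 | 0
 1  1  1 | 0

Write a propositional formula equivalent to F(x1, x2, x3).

F(x1, x2, x3) = (x1' · x2') · x3

Only row (0,0,1) gives 1. That row's minterm ¬x1·¬x2·x3 is F directly.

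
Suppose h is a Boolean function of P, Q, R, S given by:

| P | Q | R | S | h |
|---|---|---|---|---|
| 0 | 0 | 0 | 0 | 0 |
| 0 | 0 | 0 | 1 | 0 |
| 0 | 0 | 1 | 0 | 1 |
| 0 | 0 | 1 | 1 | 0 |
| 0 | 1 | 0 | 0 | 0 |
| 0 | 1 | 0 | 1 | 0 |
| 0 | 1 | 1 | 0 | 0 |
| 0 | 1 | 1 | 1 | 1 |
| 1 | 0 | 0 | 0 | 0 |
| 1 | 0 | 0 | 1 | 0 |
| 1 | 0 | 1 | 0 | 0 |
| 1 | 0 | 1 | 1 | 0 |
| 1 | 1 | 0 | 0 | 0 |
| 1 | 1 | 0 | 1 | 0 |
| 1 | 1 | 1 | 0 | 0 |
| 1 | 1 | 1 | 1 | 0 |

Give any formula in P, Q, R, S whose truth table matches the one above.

h(P, Q, R, S) = (((not P and not Q) and R) and not S) or (((not P and Q) and R) and S)

Collect the rows where h=1 — (0,0,1,0), (0,1,1,1) — and write one minterm per row: ¬P·¬Q·R·¬S, ¬P·Q·R·S. Their union (logical OR) reproduces the table exactly.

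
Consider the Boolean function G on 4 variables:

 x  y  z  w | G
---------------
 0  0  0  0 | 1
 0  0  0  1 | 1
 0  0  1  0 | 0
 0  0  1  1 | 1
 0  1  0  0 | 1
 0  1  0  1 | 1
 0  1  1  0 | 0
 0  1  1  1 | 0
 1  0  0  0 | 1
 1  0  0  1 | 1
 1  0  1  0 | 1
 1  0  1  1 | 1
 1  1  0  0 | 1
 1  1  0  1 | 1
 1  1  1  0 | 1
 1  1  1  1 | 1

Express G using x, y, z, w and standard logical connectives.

G(x, y, z, w) = (((((x' · y') · z) · w') + (((x' · y) · z) · w')) + (((x' · y) · z) · w))'

There are just 3 zero rows: (0,0,1,0), (0,1,1,0), (0,1,1,1). Their minterms are ¬x·¬y·z·¬w, ¬x·y·z·¬w, ¬x·y·z·w; the OR of those covers precisely the 0-outputs, and negating it yields G.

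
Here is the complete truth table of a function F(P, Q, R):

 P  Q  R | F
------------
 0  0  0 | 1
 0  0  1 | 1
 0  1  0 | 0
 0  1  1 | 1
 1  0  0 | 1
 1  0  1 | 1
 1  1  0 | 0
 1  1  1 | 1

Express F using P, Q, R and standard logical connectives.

The 0-rows are (0,1,0), (1,1,0). Take each as a conjunction (¬P·Q·¬R, P·Q·¬R), form their disjunction, and complement — that gives a formula that is 1 everywhere F is.

F(P, Q, R) = ~(((~P & Q) & ~R) | ((P & Q) & ~R))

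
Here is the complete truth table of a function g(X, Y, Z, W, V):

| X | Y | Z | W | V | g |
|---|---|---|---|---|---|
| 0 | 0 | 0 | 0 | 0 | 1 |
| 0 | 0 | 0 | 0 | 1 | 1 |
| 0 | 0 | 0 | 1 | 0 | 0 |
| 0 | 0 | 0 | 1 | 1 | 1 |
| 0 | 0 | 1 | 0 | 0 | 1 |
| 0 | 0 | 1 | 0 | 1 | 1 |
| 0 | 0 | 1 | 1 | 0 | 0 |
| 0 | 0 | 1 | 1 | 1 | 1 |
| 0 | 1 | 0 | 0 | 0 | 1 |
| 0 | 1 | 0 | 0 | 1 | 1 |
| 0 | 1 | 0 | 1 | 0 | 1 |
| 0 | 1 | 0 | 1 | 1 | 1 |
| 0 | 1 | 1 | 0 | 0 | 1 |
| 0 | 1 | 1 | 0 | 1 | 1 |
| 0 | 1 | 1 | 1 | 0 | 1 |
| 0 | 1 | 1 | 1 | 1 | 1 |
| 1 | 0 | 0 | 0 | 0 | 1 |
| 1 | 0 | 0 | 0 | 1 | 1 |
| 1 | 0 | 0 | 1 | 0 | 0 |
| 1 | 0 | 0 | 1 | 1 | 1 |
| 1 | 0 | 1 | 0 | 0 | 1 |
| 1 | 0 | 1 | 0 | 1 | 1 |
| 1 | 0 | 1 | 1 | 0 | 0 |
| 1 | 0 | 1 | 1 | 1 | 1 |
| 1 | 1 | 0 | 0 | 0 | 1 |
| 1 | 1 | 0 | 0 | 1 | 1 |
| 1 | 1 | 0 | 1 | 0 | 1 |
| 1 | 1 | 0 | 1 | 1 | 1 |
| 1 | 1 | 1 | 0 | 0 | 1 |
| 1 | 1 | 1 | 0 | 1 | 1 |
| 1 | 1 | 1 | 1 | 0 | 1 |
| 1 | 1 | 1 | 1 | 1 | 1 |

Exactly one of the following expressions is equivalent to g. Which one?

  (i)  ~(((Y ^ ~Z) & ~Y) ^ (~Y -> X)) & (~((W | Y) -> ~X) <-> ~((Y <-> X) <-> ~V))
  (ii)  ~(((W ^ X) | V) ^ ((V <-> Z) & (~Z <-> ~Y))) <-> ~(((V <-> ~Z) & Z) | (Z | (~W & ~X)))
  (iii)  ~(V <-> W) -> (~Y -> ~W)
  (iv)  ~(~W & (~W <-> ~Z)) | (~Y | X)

iii

(i): at (0,0,0,0,0) it gives 0, but g = 1 — eliminated.
(ii): at (0,0,0,1,0) it gives 1, but g = 0 — eliminated.
(iv): at (0,0,0,1,0) it gives 1, but g = 0 — eliminated.
That leaves (iii). Evaluating it on every row reproduces the table of g exactly.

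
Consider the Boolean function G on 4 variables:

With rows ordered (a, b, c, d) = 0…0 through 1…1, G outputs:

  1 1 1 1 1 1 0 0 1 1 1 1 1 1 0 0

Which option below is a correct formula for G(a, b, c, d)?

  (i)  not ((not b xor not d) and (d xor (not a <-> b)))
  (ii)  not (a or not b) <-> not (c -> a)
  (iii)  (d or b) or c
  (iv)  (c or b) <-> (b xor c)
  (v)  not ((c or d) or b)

iv

(i) disagrees with G on (0,0,0,1) (formula → 0, table → 1); rule it out.
(ii) disagrees with G on (0,0,1,0) (formula → 0, table → 1); rule it out.
(iii) disagrees with G on (0,0,0,0) (formula → 0, table → 1); rule it out.
(v) disagrees with G on (0,0,0,1) (formula → 0, table → 1); rule it out.
That leaves (iv). Evaluating it on every row reproduces the table of G exactly.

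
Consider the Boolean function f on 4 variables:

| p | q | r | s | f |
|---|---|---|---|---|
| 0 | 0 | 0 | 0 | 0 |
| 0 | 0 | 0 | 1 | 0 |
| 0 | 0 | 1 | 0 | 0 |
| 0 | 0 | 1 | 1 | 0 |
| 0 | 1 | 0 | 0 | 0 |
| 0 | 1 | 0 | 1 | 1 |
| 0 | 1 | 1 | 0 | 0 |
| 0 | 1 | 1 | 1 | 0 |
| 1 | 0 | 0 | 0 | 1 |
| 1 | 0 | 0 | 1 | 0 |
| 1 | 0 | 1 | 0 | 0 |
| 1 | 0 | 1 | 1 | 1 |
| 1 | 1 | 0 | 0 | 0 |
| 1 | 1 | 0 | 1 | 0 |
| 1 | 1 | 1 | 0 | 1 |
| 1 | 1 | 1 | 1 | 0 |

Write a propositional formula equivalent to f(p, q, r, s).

f=1 on 4 inputs: (0,1,0,1), (1,0,0,0), (1,0,1,1), (1,1,1,0). Reading each as a conjunction of literals (¬p·q·¬r·s, p·¬q·¬r·¬s, p·¬q·r·s, p·q·r·¬s) and taking the OR gives the canonical DNF.

f(p, q, r, s) = (((((NOT p AND q) AND NOT r) AND s) OR (((p AND NOT q) AND NOT r) AND NOT s)) OR (((p AND NOT q) AND r) AND s)) OR (((p AND q) AND r) AND NOT s)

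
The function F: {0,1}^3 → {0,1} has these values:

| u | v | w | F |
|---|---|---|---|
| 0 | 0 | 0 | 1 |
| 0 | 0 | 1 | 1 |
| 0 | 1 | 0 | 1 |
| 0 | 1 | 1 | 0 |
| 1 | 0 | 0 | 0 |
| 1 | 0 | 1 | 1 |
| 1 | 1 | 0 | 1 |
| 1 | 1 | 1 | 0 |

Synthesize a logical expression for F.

F(u, v, w) = ((((u' · v) · w) + ((u · v') · w')) + ((u · v) · w))'

There are just 3 zero rows: (0,1,1), (1,0,0), (1,1,1). Their minterms are ¬u·v·w, u·¬v·¬w, u·v·w; the OR of those covers precisely the 0-outputs, and negating it yields F.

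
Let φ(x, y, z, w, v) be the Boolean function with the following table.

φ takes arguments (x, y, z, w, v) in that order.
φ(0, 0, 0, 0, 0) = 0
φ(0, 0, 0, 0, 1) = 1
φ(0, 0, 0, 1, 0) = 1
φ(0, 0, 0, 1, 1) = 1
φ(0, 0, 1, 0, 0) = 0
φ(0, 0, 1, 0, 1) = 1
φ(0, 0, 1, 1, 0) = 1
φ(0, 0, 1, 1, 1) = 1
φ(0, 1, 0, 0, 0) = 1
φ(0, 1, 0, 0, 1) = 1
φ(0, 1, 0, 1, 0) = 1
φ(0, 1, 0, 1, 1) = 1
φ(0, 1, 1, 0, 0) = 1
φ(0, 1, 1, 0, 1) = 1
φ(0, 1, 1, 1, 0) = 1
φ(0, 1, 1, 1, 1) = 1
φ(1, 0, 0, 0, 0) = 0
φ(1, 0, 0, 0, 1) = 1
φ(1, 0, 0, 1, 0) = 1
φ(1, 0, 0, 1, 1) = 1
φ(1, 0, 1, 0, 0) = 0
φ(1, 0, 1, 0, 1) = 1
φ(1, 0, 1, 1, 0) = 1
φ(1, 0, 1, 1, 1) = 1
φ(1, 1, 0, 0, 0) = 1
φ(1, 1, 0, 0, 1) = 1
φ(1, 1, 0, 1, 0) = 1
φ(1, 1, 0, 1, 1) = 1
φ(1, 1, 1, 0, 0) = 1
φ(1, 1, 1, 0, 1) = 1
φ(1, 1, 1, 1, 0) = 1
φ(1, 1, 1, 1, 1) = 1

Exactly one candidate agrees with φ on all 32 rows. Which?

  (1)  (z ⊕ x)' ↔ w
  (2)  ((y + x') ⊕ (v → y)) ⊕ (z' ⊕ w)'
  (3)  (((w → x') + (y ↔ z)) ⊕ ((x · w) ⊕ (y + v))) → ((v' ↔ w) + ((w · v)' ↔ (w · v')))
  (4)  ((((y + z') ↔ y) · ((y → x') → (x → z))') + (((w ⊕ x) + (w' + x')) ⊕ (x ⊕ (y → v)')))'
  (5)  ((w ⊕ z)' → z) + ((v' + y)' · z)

3

(1) fails at (0,0,0,0,1): the formula yields 0, φ is 1.
(2) fails at (0,0,0,1,1): the formula yields 0, φ is 1.
(4) fails at (0,0,0,0,1): the formula yields 0, φ is 1.
(5) fails at (0,0,0,0,1): the formula yields 0, φ is 1.
That leaves (3). Evaluating it on every row reproduces the table of φ exactly.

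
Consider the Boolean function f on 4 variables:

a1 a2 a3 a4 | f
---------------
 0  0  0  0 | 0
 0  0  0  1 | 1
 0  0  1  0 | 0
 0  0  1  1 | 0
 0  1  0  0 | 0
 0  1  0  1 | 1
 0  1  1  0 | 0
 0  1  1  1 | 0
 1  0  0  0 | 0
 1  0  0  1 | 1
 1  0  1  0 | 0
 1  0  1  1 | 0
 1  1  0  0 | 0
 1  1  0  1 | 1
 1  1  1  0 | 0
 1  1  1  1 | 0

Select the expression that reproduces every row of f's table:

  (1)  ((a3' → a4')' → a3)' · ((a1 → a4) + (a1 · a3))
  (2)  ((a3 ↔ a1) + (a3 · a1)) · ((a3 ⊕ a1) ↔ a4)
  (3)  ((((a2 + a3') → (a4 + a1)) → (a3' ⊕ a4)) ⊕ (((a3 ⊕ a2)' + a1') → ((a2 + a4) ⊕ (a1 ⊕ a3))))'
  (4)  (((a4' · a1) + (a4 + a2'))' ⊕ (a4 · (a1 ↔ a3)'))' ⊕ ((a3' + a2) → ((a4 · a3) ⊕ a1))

(2) disagrees with f on (0,0,0,0) (formula → 1, table → 0); rule it out.
(3) disagrees with f on (0,0,0,1) (formula → 0, table → 1); rule it out.
(4) disagrees with f on (0,0,0,0) (formula → 1, table → 0); rule it out.
(1) is the remaining candidate, and it agrees with f on all 16 inputs.

1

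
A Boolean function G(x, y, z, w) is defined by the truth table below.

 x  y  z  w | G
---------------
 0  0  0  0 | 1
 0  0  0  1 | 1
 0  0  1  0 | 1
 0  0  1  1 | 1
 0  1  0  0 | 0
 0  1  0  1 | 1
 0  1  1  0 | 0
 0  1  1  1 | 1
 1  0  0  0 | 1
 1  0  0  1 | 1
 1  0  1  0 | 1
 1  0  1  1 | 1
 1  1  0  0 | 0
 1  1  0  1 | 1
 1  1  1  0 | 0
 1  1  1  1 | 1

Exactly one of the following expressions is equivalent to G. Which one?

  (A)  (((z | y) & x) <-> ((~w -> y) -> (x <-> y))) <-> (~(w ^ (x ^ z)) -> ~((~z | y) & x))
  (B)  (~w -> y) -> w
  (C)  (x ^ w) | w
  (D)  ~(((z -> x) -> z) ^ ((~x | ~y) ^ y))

(A) fails at (0,0,0,0): the formula yields 0, G is 1.
(C) fails at (0,0,0,0): the formula yields 0, G is 1.
(D) fails at (0,0,0,0): the formula yields 0, G is 1.
That leaves (B). Evaluating it on every row reproduces the table of G exactly.

B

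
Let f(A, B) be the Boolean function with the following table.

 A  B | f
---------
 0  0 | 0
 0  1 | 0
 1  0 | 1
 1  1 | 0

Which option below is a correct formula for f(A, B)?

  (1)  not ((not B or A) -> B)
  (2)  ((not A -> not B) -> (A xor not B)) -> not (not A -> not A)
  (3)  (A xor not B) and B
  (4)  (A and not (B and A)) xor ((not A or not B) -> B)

2

(1) disagrees with f on (0,0) (formula → 1, table → 0); rule it out.
(3) disagrees with f on (1,0) (formula → 0, table → 1); rule it out.
(4) disagrees with f on (0,1) (formula → 1, table → 0); rule it out.
Only (2) survives; checking it on all 4 rows confirms it matches f.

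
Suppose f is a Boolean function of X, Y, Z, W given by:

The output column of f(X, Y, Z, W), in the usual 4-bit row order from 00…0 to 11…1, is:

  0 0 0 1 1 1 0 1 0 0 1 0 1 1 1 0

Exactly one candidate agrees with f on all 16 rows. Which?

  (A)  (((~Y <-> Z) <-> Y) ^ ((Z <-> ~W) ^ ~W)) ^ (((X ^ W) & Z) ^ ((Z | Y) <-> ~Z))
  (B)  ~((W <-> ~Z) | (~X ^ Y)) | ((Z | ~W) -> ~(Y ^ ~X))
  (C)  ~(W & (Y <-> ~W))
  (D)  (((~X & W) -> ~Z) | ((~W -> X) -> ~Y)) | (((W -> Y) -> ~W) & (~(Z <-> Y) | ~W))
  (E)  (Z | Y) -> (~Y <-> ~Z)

(B): at (0,0,0,1) it gives 1, but f = 0 — eliminated.
(C): at (0,0,0,0) it gives 1, but f = 0 — eliminated.
(D): at (0,0,0,0) it gives 1, but f = 0 — eliminated.
(E): at (0,0,0,0) it gives 1, but f = 0 — eliminated.
That leaves (A). Evaluating it on every row reproduces the table of f exactly.

A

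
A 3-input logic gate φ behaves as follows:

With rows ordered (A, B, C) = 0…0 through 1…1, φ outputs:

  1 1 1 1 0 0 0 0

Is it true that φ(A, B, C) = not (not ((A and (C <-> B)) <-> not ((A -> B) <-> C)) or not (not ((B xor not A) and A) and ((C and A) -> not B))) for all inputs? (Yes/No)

No

Check the formula against φ row by row:
  A=0, B=0, C=0: formula gives 0, but φ = 1 ✗
Since they disagree at (0,0,0), the expression is not a correct formula for φ.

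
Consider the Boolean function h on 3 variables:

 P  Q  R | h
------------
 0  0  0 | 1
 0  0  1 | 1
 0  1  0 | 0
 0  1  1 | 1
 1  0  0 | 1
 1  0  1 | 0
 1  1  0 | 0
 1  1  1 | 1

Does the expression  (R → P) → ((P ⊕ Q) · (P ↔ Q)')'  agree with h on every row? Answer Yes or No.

No

Check the formula against h row by row:
  P=0, Q=0, R=0: formula gives 1, h = 1 ✓
  P=0, Q=0, R=1: formula gives 1, h = 1 ✓
  P=0, Q=1, R=0: formula gives 0, h = 0 ✓
  P=0, Q=1, R=1: formula gives 1, h = 1 ✓
  P=1, Q=0, R=0: formula gives 0, but h = 1 ✗
A single disagreement suffices: at (1,0,0) they differ, so the formula does not compute h.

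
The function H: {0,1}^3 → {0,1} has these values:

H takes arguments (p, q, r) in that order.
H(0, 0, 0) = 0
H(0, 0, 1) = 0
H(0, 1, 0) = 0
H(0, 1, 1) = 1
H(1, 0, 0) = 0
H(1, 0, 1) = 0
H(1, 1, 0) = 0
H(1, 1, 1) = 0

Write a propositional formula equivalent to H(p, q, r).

H(p, q, r) = (not p and q) and r

H is 1 on exactly one input, (0,1,1), whose minterm is ¬p·q·r. So H is just that conjunction.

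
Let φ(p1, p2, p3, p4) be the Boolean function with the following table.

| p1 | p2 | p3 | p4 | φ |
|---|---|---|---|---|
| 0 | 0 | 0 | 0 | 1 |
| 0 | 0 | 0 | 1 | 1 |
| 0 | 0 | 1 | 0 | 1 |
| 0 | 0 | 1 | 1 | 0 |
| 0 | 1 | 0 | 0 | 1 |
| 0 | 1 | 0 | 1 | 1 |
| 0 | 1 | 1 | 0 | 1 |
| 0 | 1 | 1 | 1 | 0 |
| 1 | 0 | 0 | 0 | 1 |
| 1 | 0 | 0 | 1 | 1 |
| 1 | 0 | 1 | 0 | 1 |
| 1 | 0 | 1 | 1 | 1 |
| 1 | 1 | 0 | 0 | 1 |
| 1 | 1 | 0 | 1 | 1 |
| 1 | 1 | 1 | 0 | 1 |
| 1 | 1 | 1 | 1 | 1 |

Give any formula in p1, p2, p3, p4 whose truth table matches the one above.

φ(p1, p2, p3, p4) = ¬((((¬p1 ∧ ¬p2) ∧ p3) ∧ p4) ∨ (((¬p1 ∧ p2) ∧ p3) ∧ p4))

The 0-rows are (0,0,1,1), (0,1,1,1). Take each as a conjunction (¬p1·¬p2·p3·p4, ¬p1·p2·p3·p4), form their disjunction, and complement — that gives a formula that is 1 everywhere φ is.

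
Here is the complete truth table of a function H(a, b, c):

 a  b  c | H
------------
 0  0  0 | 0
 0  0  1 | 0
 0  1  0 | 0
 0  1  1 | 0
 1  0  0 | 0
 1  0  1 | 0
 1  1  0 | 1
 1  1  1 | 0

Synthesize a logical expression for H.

Only row (1,1,0) gives 1. That row's minterm a·b·¬c is H directly.

H(a, b, c) = (a · b) · c'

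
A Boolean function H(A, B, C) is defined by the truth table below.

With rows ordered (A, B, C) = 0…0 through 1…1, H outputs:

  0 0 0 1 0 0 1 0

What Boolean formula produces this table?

H(A, B, C) = ((A' · B) · C) + ((A · B) · C')

H=1 on 2 inputs: (0,1,1), (1,1,0). Reading each as a conjunction of literals (¬A·B·C, A·B·¬C) and taking the OR gives the canonical DNF.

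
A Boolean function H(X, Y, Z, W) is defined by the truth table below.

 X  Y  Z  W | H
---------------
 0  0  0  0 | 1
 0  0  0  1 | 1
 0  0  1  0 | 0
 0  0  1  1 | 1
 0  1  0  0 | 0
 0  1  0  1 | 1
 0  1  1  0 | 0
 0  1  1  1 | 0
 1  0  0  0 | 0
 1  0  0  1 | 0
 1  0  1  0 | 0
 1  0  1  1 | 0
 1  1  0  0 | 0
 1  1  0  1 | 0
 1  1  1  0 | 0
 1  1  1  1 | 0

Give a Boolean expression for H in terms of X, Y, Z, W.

H(X, Y, Z, W) = (((((¬X ∧ ¬Y) ∧ ¬Z) ∧ ¬W) ∨ (((¬X ∧ ¬Y) ∧ ¬Z) ∧ W)) ∨ (((¬X ∧ ¬Y) ∧ Z) ∧ W)) ∨ (((¬X ∧ Y) ∧ ¬Z) ∧ W)

H=1 on 4 inputs: (0,0,0,0), (0,0,0,1), (0,0,1,1), (0,1,0,1). Reading each as a conjunction of literals (¬X·¬Y·¬Z·¬W, ¬X·¬Y·¬Z·W, ¬X·¬Y·Z·W, ¬X·Y·¬Z·W) and taking the OR gives the canonical DNF.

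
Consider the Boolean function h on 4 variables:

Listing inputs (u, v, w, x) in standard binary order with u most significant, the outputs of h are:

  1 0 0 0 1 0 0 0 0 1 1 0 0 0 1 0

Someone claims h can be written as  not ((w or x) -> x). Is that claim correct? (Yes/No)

Check the formula against h row by row:
  u=0, v=0, w=0, x=0: formula gives 0, but h = 1 ✗
Since they disagree at (0,0,0,0), the expression is not a correct formula for h.

No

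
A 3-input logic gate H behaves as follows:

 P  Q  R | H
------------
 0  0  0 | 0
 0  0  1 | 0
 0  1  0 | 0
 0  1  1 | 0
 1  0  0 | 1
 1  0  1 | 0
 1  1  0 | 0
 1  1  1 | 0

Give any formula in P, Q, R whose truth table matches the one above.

H is 1 on exactly one input, (1,0,0), whose minterm is P·¬Q·¬R. So H is just that conjunction.

H(P, Q, R) = (P AND NOT Q) AND NOT R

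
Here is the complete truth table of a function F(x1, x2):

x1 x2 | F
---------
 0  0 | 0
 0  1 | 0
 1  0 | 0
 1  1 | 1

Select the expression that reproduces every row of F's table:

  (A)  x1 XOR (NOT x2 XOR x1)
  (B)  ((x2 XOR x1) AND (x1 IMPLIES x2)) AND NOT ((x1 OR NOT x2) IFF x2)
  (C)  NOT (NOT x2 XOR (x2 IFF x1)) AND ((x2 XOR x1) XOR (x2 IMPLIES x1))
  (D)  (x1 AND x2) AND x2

(A): at (0,0) it gives 1, but F = 0 — eliminated.
(B): at (0,1) it gives 1, but F = 0 — eliminated.
(C): at (0,0) it gives 1, but F = 0 — eliminated.
Only (D) survives; checking it on all 4 rows confirms it matches F.

D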